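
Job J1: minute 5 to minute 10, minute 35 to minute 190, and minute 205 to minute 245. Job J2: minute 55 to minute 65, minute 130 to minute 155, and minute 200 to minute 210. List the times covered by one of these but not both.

A \ B = minute 5 to minute 10, minute 35 to minute 55, minute 65 to minute 130, minute 155 to minute 190, minute 210 to minute 245.
B \ A = minute 200 to minute 205.
Union of the two gives the symmetric difference.

minute 5 to minute 10, minute 35 to minute 55, minute 65 to minute 130, minute 155 to minute 190, minute 200 to minute 205, minute 210 to minute 245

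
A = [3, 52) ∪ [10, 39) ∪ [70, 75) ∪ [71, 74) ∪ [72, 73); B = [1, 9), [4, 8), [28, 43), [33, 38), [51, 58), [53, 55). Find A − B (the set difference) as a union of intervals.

[9, 28) ∪ [43, 51) ∪ [70, 75)

Merge the first list: [3, 52), [70, 75).
Merge the second list: [1, 9), [28, 43), [51, 58).
[3, 52) \ B = [9, 28), [43, 51).
[70, 75): nothing removed.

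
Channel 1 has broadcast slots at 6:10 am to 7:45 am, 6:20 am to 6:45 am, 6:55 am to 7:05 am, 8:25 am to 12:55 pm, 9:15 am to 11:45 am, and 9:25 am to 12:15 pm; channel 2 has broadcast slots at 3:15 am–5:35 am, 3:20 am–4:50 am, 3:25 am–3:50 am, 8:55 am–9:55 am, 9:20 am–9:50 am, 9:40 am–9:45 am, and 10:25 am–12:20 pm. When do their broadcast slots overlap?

8:55 am–9:55 am, 10:25 am–12:20 pm

First set merges to 6:10 am–7:45 am, 8:25 am–12:55 pm.
Second set merges to 3:15 am–5:35 am, 8:55 am–9:55 am, 10:25 am–12:20 pm.
6:10 am–7:45 am falls entirely outside B.
8:25 am–12:55 pm overlaps B on 8:55 am–9:55 am, 10:25 am–12:20 pm.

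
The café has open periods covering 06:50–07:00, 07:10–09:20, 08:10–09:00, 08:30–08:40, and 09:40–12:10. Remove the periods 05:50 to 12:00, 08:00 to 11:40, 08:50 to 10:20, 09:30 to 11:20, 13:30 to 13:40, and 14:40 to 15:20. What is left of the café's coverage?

First set merges to 06:50–07:00, 07:10–09:20, 09:40–12:10.
Second set merges to 05:50–12:00, 13:30–13:40, 14:40–15:20.
06:50–07:00: fully covered by B → removed.
07:10–09:20: fully covered by B → removed.
09:40–12:10 minus B → 12:00–12:10.

12:00–12:10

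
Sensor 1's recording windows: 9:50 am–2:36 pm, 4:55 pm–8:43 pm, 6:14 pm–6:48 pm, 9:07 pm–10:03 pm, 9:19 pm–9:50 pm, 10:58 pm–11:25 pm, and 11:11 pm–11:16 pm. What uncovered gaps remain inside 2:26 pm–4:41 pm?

2:36 pm-4:41 pm

The merged coverage is 9:50 am-2:36 pm, 4:55 pm-8:43 pm, 9:07 pm-10:03 pm, 10:58 pm-11:25 pm.
Uncovered inside 2:26 pm-4:41 pm: 2:36 pm-4:41 pm.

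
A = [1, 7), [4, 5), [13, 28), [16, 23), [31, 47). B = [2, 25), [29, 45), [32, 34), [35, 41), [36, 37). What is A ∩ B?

[2, 7) ∪ [13, 25) ∪ [31, 45)

First set merges to [1, 7), [13, 28), [31, 47).
Second set merges to [2, 25), [29, 45).
[1, 7) meets the second set on [2, 7).
[13, 28) meets the second set on [13, 25).
[31, 47) meets the second set on [31, 45).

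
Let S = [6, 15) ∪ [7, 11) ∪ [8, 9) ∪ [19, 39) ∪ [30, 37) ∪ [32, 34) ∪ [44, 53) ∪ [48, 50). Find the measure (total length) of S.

Merged: [6, 15), [19, 39), [44, 53).
Lengths: 9 + 20 + 9 = 38.

38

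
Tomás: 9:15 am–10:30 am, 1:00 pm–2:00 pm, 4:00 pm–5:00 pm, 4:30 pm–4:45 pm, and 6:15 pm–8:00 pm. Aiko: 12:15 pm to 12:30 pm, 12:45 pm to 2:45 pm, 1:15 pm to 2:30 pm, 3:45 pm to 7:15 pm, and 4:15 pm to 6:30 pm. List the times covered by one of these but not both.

9:15 am-10:30 am, 12:15 pm-12:30 pm, 12:45 pm-1:00 pm, 2:00 pm-2:45 pm, 3:45 pm-4:00 pm, 5:00 pm-6:15 pm, 7:15 pm-8:00 pm

Merge the first list: 9:15 am-10:30 am, 1:00 pm-2:00 pm, 4:00 pm-5:00 pm, 6:15 pm-8:00 pm.
Merge the second list: 12:15 pm-12:30 pm, 12:45 pm-2:45 pm, 3:45 pm-7:15 pm.
A \ B = 9:15 am-10:30 am, 7:15 pm-8:00 pm.
B \ A = 12:15 pm-12:30 pm, 12:45 pm-1:00 pm, 2:00 pm-2:45 pm, 3:45 pm-4:00 pm, 5:00 pm-6:15 pm.
Union of the two gives the symmetric difference.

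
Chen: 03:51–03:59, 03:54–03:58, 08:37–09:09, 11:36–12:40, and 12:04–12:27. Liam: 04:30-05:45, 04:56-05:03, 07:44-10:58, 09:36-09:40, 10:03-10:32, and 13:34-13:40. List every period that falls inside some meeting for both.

08:37–09:09

Merge the first list: 03:51–03:59, 08:37–09:09, 11:36–12:40.
Merge the second list: 04:30–05:45, 07:44–10:58, 13:34–13:40.
03:51–03:59 falls entirely outside B.
08:37–09:09 overlaps B on 08:37–09:09.
11:36–12:40 falls entirely outside B.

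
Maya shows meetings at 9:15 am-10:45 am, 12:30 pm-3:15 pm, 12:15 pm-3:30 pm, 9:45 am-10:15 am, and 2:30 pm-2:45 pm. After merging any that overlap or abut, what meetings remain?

Sort by start: 9:15 am-10:45 am, 9:45 am-10:15 am, 12:15 pm-3:30 pm, 12:30 pm-3:15 pm, 2:30 pm-2:45 pm.
9:45 am-10:15 am overlaps/touches 9:15 am-10:45 am → extend to 9:15 am-10:45 am.
12:15 pm-3:30 pm is disjoint → start new block.
12:30 pm-3:15 pm overlaps/touches 12:15 pm-3:30 pm → extend to 12:15 pm-3:30 pm.
2:30 pm-2:45 pm overlaps/touches 12:15 pm-3:30 pm → extend to 12:15 pm-3:30 pm.

9:15 am-10:45 am, 12:15 pm-3:30 pm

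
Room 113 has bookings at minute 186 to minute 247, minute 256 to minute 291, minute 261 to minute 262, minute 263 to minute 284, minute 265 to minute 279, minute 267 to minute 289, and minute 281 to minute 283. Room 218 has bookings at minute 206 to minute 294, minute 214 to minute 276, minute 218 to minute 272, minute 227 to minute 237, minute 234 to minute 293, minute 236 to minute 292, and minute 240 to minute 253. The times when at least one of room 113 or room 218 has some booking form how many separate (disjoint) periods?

A, merged: minute 186 to minute 247, minute 256 to minute 291.
B, merged: minute 206 to minute 294.
A ∪ B = minute 186 to minute 294.
That is 1 disjoint piece.

1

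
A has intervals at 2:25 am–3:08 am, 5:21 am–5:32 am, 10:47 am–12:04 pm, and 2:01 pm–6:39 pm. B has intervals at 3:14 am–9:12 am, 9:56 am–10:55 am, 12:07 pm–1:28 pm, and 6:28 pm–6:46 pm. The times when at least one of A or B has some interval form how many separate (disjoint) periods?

5

A ∪ B = 2:25 am–3:08 am, 3:14 am–9:12 am, 9:56 am–12:04 pm, 12:07 pm–1:28 pm, 2:01 pm–6:46 pm.
That is 5 disjoint pieces.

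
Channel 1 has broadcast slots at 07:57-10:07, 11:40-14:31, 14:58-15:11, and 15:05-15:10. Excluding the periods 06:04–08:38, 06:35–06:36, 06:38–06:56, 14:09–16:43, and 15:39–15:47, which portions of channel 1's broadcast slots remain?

Merge the first list: 07:57-10:07, 11:40-14:31, 14:58-15:11.
Merge the second list: 06:04-08:38, 14:09-16:43.
07:57-10:07 with B removed leaves 08:38-10:07.
11:40-14:31 with B removed leaves 11:40-14:09.
14:58-15:11 lies entirely inside B → drops out.

08:38-10:07, 11:40-14:09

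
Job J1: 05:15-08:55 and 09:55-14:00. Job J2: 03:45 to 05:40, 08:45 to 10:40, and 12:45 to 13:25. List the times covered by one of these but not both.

Only in the first: 05:40–08:45, 10:40–12:45, 13:25–14:00.
Only in the second: 03:45–05:15, 08:55–09:55.
Together these are the periods covered by exactly one.

03:45–05:15, 05:40–08:45, 08:55–09:55, 10:40–12:45, 13:25–14:00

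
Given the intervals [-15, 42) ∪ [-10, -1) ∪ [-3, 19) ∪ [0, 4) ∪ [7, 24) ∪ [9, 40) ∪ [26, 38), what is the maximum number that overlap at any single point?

Sweep endpoints in order; track running count of active intervals.
Peak of 4 reached at 9.

4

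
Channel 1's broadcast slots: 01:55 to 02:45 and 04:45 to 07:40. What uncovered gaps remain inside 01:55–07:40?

02:45–04:45

After merging, the occupied span is 01:55–02:45, 04:45–07:40.
Uncovered inside 01:55–07:40: 02:45–04:45.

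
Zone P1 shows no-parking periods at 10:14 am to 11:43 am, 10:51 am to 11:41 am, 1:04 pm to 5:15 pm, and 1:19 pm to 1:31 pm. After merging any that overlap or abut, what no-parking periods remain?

10:14 am–11:43 am, 1:04 pm–5:15 pm

10:51 am–11:41 am overlaps/touches 10:14 am–11:43 am → extend to 10:14 am–11:43 am.
1:04 pm–5:15 pm is disjoint → start new block.
1:19 pm–1:31 pm overlaps/touches 1:04 pm–5:15 pm → extend to 1:04 pm–5:15 pm.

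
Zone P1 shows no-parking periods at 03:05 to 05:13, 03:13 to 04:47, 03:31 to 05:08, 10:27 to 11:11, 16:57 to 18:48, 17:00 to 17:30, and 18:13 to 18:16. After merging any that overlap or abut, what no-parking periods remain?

03:05-05:13, 10:27-11:11, 16:57-18:48

03:13-04:47 overlaps/touches 03:05-05:13 → extend to 03:05-05:13.
03:31-05:08 overlaps/touches 03:05-05:13 → extend to 03:05-05:13.
10:27-11:11 is disjoint → start new block.
16:57-18:48 is disjoint → start new block.
17:00-17:30 overlaps/touches 16:57-18:48 → extend to 16:57-18:48.
18:13-18:16 overlaps/touches 16:57-18:48 → extend to 16:57-18:48.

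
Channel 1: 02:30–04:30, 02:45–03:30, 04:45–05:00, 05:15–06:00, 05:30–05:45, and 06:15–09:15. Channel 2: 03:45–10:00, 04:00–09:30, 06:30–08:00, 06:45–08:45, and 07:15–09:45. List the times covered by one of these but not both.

02:30–03:45, 04:30–04:45, 05:00–05:15, 06:00–06:15, 09:15–10:00

A, merged: 02:30–04:30, 04:45–05:00, 05:15–06:00, 06:15–09:15.
B, merged: 03:45–10:00.
Only in the first: 02:30–03:45.
Only in the second: 04:30–04:45, 05:00–05:15, 06:00–06:15, 09:15–10:00.
Together these are the periods covered by exactly one.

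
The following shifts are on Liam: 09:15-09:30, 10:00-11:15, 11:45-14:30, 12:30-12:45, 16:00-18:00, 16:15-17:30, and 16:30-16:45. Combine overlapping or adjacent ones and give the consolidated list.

10:00-11:15 is disjoint → start new block.
11:45-14:30 is disjoint → start new block.
12:30-12:45 overlaps/touches 11:45-14:30 → extend to 11:45-14:30.
16:00-18:00 is disjoint → start new block.
16:15-17:30 overlaps/touches 16:00-18:00 → extend to 16:00-18:00.
16:30-16:45 overlaps/touches 16:00-18:00 → extend to 16:00-18:00.

09:15-09:30, 10:00-11:15, 11:45-14:30, 16:00-18:00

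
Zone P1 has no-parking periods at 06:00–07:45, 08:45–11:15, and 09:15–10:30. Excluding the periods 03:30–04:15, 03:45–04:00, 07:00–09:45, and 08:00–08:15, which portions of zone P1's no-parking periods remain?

First set merges to 06:00–07:45, 08:45–11:15.
Second set merges to 03:30–04:15, 07:00–09:45.
06:00–07:45 with B removed leaves 06:00–07:00.
08:45–11:15 with B removed leaves 09:45–11:15.

06:00–07:00, 09:45–11:15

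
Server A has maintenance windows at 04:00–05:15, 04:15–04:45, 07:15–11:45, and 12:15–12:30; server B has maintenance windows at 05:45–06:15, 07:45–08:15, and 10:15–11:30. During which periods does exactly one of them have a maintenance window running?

04:00–05:15, 05:45–06:15, 07:15–07:45, 08:15–10:15, 11:30–11:45, 12:15–12:30

A, merged: 04:00–05:15, 07:15–11:45, 12:15–12:30.
Only in the first: 04:00–05:15, 07:15–07:45, 08:15–10:15, 11:30–11:45, 12:15–12:30.
Only in the second: 05:45–06:15.
Together these are the periods covered by exactly one.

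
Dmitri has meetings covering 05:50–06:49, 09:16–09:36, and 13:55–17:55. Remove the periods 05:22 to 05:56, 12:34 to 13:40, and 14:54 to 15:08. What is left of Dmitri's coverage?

05:56–06:49, 09:16–09:36, 13:55–14:54, 15:08–17:55

05:50–06:49 \ B = 05:56–06:49.
09:16–09:36: nothing removed.
13:55–17:55 \ B = 13:55–14:54, 15:08–17:55.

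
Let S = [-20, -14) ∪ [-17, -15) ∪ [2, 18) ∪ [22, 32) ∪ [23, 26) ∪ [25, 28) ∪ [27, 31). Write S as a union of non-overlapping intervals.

[-17, -15) overlaps/touches [-20, -14) → extend to [-20, -14).
[2, 18) is disjoint → start new block.
[22, 32) is disjoint → start new block.
[23, 26) overlaps/touches [22, 32) → extend to [22, 32).
[25, 28) overlaps/touches [22, 32) → extend to [22, 32).
[27, 31) overlaps/touches [22, 32) → extend to [22, 32).

[-20, -14) ∪ [2, 18) ∪ [22, 32)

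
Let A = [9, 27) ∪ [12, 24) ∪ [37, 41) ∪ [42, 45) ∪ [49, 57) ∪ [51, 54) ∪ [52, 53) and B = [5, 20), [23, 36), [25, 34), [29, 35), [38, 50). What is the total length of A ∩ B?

22

A, merged: [9, 27), [37, 41), [42, 45), [49, 57).
B, merged: [5, 20), [23, 36), [38, 50).
A ∩ B = [9, 20), [23, 27), [38, 41), [42, 45), [49, 50).
Total: 11 + 4 + 3 + 3 + 1 = 22.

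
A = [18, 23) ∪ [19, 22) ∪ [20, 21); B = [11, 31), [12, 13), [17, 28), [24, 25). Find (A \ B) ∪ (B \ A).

A, merged: [18, 23).
B, merged: [11, 31).
A \ B = none.
B \ A = [11, 18), [23, 31).
Union of the two gives the symmetric difference.

[11, 18) ∪ [23, 31)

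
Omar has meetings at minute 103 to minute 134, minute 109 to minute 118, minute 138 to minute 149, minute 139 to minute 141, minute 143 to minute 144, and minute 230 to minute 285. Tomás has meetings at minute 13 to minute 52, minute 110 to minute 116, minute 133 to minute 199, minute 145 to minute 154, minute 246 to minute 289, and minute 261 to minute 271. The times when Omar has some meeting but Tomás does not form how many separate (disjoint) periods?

Merge the first list: minute 103 to minute 134, minute 138 to minute 149, minute 230 to minute 285.
Merge the second list: minute 13 to minute 52, minute 110 to minute 116, minute 133 to minute 199, minute 246 to minute 289.
A \ B = minute 103 to minute 110, minute 116 to minute 133, minute 230 to minute 246.
That is 3 disjoint pieces.

3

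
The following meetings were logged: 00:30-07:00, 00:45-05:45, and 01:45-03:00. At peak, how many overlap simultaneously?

3

At 01:45, 3 of the intervals are simultaneously active.
No point has more.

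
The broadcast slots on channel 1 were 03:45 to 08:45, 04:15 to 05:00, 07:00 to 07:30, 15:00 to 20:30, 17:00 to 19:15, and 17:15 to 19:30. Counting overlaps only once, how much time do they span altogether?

10 h 30 min

Merged: 03:45–08:45, 15:00–20:30.
Lengths: 5 h + 5 h 30 min = 10 h 30 min.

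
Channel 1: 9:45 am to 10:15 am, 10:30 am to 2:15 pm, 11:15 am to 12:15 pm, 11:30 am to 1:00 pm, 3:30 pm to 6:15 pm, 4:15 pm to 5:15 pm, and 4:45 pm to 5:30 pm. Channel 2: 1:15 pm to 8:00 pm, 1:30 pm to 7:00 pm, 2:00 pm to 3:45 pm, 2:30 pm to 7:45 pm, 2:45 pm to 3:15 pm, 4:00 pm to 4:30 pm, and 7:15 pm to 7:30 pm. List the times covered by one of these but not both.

Merge the first list: 9:45 am–10:15 am, 10:30 am–2:15 pm, 3:30 pm–6:15 pm.
Merge the second list: 1:15 pm–8:00 pm.
Only in the first: 9:45 am–10:15 am, 10:30 am–1:15 pm.
Only in the second: 2:15 pm–3:30 pm, 6:15 pm–8:00 pm.
Together these are the periods covered by exactly one.

9:45 am–10:15 am, 10:30 am–1:15 pm, 2:15 pm–3:30 pm, 6:15 pm–8:00 pm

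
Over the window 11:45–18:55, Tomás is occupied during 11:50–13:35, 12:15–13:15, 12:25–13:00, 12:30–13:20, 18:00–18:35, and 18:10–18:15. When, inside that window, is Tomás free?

11:45–11:50, 13:35–18:00, 18:35–18:55

The merged coverage is 11:50–13:35, 18:00–18:35.
Complement within 11:45–18:55: 11:45–11:50, 13:35–18:00, 18:35–18:55.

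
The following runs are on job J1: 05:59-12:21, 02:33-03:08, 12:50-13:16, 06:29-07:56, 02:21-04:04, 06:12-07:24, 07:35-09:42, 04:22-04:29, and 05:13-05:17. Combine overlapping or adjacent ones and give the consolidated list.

02:21-04:04, 04:22-04:29, 05:13-05:17, 05:59-12:21, 12:50-13:16

Sort by start: 02:21-04:04, 02:33-03:08, 04:22-04:29, 05:13-05:17, 05:59-12:21, 06:12-07:24, 06:29-07:56, 07:35-09:42, 12:50-13:16.
02:33-03:08 overlaps/touches 02:21-04:04 → extend to 02:21-04:04.
04:22-04:29 is disjoint → start new block.
05:13-05:17 is disjoint → start new block.
05:59-12:21 is disjoint → start new block.
06:12-07:24 overlaps/touches 05:59-12:21 → extend to 05:59-12:21.
06:29-07:56 overlaps/touches 05:59-12:21 → extend to 05:59-12:21.
07:35-09:42 overlaps/touches 05:59-12:21 → extend to 05:59-12:21.
12:50-13:16 is disjoint → start new block.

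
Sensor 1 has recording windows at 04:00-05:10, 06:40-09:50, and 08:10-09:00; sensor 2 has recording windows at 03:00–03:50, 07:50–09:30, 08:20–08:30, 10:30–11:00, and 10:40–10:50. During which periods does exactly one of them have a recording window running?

Merge the first list: 04:00–05:10, 06:40–09:50.
Merge the second list: 03:00–03:50, 07:50–09:30, 10:30–11:00.
A \ B = 04:00–05:10, 06:40–07:50, 09:30–09:50.
B \ A = 03:00–03:50, 10:30–11:00.
Union of the two gives the symmetric difference.

03:00–03:50, 04:00–05:10, 06:40–07:50, 09:30–09:50, 10:30–11:00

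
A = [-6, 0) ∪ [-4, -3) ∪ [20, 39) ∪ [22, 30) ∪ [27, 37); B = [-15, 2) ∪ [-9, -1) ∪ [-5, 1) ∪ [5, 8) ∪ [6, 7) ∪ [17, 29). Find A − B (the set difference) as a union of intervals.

First set merges to [-6, 0), [20, 39).
Second set merges to [-15, 2), [5, 8), [17, 29).
[-6, 0): entirely removed.
[20, 39) \ B = [29, 39).

[29, 39)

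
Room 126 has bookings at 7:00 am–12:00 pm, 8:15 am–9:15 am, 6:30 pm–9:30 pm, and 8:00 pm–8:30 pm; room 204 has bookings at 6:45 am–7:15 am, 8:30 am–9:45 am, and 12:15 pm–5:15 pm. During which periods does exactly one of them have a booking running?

A, merged: 7:00 am-12:00 pm, 6:30 pm-9:30 pm.
A but not B: 7:15 am-8:30 am, 9:45 am-12:00 pm, 6:30 pm-9:30 pm.
B but not A: 6:45 am-7:00 am, 12:15 pm-5:15 pm.
Combining gives A △ B.

6:45 am-7:00 am, 7:15 am-8:30 am, 9:45 am-12:00 pm, 12:15 pm-5:15 pm, 6:30 pm-9:30 pm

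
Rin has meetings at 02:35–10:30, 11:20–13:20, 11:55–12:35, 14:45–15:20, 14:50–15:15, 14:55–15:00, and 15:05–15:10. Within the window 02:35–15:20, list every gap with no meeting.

Covered (merged): 02:35–10:30, 11:20–13:20, 14:45–15:20.
Uncovered inside 02:35–15:20: 10:30–11:20, 13:20–14:45.

10:30–11:20, 13:20–14:45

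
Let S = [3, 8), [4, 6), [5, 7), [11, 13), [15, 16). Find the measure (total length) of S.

8

Merged: [3, 8), [11, 13), [15, 16).
Lengths: 5 + 2 + 1 = 8.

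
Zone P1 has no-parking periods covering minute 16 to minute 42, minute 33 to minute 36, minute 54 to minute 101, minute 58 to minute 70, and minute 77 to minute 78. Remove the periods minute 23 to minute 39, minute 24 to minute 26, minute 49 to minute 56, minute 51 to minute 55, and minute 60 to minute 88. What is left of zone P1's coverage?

minute 16 to minute 23, minute 39 to minute 42, minute 56 to minute 60, minute 88 to minute 101

A, merged: minute 16 to minute 42, minute 54 to minute 101.
B, merged: minute 23 to minute 39, minute 49 to minute 56, minute 60 to minute 88.
minute 16 to minute 42 minus B → minute 16 to minute 23, minute 39 to minute 42.
minute 54 to minute 101 minus B → minute 56 to minute 60, minute 88 to minute 101.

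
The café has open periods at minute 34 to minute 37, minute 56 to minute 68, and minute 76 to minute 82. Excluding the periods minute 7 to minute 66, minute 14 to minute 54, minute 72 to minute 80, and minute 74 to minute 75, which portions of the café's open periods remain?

minute 66 to minute 68, minute 80 to minute 82

Merge the second list: minute 7 to minute 66, minute 72 to minute 80.
minute 34 to minute 37 lies entirely inside B → drops out.
minute 56 to minute 68 with B removed leaves minute 66 to minute 68.
minute 76 to minute 82 with B removed leaves minute 80 to minute 82.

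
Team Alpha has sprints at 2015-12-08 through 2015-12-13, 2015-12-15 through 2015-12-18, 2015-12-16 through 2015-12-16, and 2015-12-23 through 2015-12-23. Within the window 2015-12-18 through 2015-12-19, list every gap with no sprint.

2015-12-19 through 2015-12-19

Covered (merged): 2015-12-08 through 2015-12-13, 2015-12-15 through 2015-12-18, 2015-12-23 through 2015-12-23.
Gaps within 2015-12-18 through 2015-12-19: 2015-12-19 through 2015-12-19.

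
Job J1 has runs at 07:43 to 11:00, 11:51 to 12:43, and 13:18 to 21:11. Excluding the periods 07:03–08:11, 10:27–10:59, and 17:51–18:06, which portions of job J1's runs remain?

07:43-11:00 minus B → 08:11-10:27, 10:59-11:00.
11:51-12:43: no B overlap → unchanged.
13:18-21:11 minus B → 13:18-17:51, 18:06-21:11.

08:11-10:27, 10:59-11:00, 11:51-12:43, 13:18-17:51, 18:06-21:11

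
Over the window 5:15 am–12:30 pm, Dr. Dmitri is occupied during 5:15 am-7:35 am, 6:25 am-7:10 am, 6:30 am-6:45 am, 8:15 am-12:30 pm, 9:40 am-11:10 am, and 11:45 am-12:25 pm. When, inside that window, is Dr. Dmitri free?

7:35 am–8:15 am

After merging, the occupied span is 5:15 am–7:35 am, 8:15 am–12:30 pm.
Uncovered inside 5:15 am–12:30 pm: 7:35 am–8:15 am.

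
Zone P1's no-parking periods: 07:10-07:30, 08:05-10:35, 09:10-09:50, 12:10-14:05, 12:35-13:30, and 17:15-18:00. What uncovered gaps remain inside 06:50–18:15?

06:50–07:10, 07:30–08:05, 10:35–12:10, 14:05–17:15, 18:00–18:15

Covered (merged): 07:10–07:30, 08:05–10:35, 12:10–14:05, 17:15–18:00.
Gaps within 06:50–18:15: 06:50–07:10, 07:30–08:05, 10:35–12:10, 14:05–17:15, 18:00–18:15.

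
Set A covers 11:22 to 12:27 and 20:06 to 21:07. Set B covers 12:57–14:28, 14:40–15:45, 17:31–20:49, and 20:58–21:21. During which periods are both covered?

20:06–20:49, 20:58–21:07

11:22–12:27: no overlap with the second set.
20:06–21:07 meets the second set on 20:06–20:49, 20:58–21:07.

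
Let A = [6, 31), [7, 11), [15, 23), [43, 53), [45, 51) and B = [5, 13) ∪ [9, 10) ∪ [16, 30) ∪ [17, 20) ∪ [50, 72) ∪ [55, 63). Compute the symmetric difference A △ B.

[5, 6) ∪ [13, 16) ∪ [30, 31) ∪ [43, 50) ∪ [53, 72)

First set merges to [6, 31), [43, 53).
Second set merges to [5, 13), [16, 30), [50, 72).
A but not B: [13, 16), [30, 31), [43, 50).
B but not A: [5, 6), [53, 72).
Combining gives A △ B.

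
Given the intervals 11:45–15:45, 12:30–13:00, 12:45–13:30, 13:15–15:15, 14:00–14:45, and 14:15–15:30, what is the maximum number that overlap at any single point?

Sweep endpoints in order; track running count of active intervals.
Peak of 4 reached at 14:15.

4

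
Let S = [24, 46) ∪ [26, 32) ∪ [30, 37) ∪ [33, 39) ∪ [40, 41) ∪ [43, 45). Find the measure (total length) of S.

22

Merged: [24, 46).
Length: 22.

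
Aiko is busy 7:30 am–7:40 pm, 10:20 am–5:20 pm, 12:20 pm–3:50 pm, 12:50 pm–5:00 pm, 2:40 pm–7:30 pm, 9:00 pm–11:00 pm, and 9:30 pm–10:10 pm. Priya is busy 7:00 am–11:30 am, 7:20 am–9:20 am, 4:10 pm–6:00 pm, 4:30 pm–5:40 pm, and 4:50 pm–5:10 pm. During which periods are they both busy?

7:30 am-11:30 am, 4:10 pm-6:00 pm

A, merged: 7:30 am-7:40 pm, 9:00 pm-11:00 pm.
B, merged: 7:00 am-11:30 am, 4:10 pm-6:00 pm.
7:30 am-7:40 pm meets the second set on 7:30 am-11:30 am, 4:10 pm-6:00 pm.
9:00 pm-11:00 pm: no overlap with the second set.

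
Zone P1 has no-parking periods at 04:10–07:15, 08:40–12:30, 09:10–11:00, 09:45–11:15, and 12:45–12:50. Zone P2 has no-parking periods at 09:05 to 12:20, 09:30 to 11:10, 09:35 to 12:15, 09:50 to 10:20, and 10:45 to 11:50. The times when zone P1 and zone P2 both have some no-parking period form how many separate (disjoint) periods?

Merge the first list: 04:10–07:15, 08:40–12:30, 12:45–12:50.
Merge the second list: 09:05–12:20.
A ∩ B = 09:05–12:20.
That is 1 disjoint piece.

1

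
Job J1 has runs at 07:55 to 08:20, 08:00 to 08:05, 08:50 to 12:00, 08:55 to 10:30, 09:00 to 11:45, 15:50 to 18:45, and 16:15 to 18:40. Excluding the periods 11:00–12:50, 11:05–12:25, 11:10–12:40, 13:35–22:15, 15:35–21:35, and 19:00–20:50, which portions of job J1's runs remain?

A, merged: 07:55–08:20, 08:50–12:00, 15:50–18:45.
B, merged: 11:00–12:50, 13:35–22:15.
07:55–08:20: nothing removed.
08:50–12:00 \ B = 08:50–11:00.
15:50–18:45: entirely removed.

07:55–08:20, 08:50–11:00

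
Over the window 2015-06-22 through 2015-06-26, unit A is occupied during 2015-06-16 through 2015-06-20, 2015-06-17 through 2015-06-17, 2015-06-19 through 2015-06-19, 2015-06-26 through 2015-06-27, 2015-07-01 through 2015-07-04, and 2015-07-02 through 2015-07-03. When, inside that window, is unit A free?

After merging, the occupied span is 2015-06-16 through 2015-06-20, 2015-06-26 through 2015-06-27, 2015-07-01 through 2015-07-04.
Gaps within 2015-06-22 through 2015-06-26: 2015-06-22 through 2015-06-25.

2015-06-22 through 2015-06-25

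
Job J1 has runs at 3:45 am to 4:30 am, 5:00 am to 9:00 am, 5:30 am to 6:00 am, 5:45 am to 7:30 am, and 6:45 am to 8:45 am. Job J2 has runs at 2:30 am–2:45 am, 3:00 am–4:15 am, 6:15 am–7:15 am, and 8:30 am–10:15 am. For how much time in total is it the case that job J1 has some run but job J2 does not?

2 h 45 min

Merge the first list: 3:45 am–4:30 am, 5:00 am–9:00 am.
A \ B = 4:15 am–4:30 am, 5:00 am–6:15 am, 7:15 am–8:30 am.
Total: 15 min + 1 h 15 min + 1 h 15 min = 2 h 45 min.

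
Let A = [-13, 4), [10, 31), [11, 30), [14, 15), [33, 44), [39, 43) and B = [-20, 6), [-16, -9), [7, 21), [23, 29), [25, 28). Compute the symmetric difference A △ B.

[-20, -13) ∪ [4, 6) ∪ [7, 10) ∪ [21, 23) ∪ [29, 31) ∪ [33, 44)

A, merged: [-13, 4), [10, 31), [33, 44).
B, merged: [-20, 6), [7, 21), [23, 29).
Only in the first: [21, 23), [29, 31), [33, 44).
Only in the second: [-20, -13), [4, 6), [7, 10).
Together these are the periods covered by exactly one.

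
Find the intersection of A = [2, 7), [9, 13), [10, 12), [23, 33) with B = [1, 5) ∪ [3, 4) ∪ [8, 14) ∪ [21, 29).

A, merged: [2, 7), [9, 13), [23, 33).
B, merged: [1, 5), [8, 14), [21, 29).
[2, 7) overlaps B on [2, 5).
[9, 13) overlaps B on [9, 13).
[23, 33) overlaps B on [23, 29).

[2, 5) ∪ [9, 13) ∪ [23, 29)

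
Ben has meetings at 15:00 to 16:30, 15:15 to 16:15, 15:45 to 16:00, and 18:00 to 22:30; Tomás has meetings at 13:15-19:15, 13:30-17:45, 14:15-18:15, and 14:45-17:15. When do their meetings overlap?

15:00-16:30, 18:00-19:15

Merge the first list: 15:00-16:30, 18:00-22:30.
Merge the second list: 13:15-19:15.
15:00-16:30 overlaps B on 15:00-16:30.
18:00-22:30 overlaps B on 18:00-19:15.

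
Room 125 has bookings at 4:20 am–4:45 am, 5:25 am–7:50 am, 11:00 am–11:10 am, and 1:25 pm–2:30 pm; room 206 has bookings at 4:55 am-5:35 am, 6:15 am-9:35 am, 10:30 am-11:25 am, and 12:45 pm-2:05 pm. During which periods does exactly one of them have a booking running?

A \ B = 4:20 am–4:45 am, 5:35 am–6:15 am, 2:05 pm–2:30 pm.
B \ A = 4:55 am–5:25 am, 7:50 am–9:35 am, 10:30 am–11:00 am, 11:10 am–11:25 am, 12:45 pm–1:25 pm.
Union of the two gives the symmetric difference.

4:20 am–4:45 am, 4:55 am–5:25 am, 5:35 am–6:15 am, 7:50 am–9:35 am, 10:30 am–11:00 am, 11:10 am–11:25 am, 12:45 pm–1:25 pm, 2:05 pm–2:30 pm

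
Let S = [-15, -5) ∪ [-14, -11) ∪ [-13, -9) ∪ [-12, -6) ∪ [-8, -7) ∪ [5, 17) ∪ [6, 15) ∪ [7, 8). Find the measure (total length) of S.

Merged: [-15, -5), [5, 17).
Lengths: 10 + 12 = 22.

22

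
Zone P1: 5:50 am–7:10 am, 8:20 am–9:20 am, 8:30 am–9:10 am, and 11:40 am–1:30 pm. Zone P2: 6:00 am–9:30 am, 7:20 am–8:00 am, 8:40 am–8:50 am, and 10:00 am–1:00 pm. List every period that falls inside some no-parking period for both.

A, merged: 5:50 am–7:10 am, 8:20 am–9:20 am, 11:40 am–1:30 pm.
B, merged: 6:00 am–9:30 am, 10:00 am–1:00 pm.
5:50 am–7:10 am overlaps B on 6:00 am–7:10 am.
8:20 am–9:20 am overlaps B on 8:20 am–9:20 am.
11:40 am–1:30 pm overlaps B on 11:40 am–1:00 pm.

6:00 am–7:10 am, 8:20 am–9:20 am, 11:40 am–1:00 pm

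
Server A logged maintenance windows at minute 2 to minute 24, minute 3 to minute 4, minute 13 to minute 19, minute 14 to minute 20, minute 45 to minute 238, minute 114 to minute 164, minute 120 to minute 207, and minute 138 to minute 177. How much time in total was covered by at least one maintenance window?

Merged: minute 2 to minute 24, minute 45 to minute 238.
Lengths: 22 minutes + 193 minutes = 215 minutes.

215 minutes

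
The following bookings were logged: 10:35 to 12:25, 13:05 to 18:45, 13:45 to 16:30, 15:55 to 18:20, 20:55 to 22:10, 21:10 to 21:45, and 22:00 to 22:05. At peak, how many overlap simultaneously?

Sweep endpoints in order; track running count of active intervals.
Peak of 3 reached at 15:55.

3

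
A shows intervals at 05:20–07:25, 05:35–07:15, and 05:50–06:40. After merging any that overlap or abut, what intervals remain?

05:20–07:25

05:35–07:15 overlaps/touches 05:20–07:25 → extend to 05:20–07:25.
05:50–06:40 overlaps/touches 05:20–07:25 → extend to 05:20–07:25.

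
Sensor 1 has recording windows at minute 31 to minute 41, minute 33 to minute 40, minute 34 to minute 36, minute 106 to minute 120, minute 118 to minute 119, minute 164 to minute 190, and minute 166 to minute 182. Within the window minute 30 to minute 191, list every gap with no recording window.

Covered (merged): minute 31 to minute 41, minute 106 to minute 120, minute 164 to minute 190.
Uncovered inside minute 30 to minute 191: minute 30 to minute 31, minute 41 to minute 106, minute 120 to minute 164, minute 190 to minute 191.

minute 30 to minute 31, minute 41 to minute 106, minute 120 to minute 164, minute 190 to minute 191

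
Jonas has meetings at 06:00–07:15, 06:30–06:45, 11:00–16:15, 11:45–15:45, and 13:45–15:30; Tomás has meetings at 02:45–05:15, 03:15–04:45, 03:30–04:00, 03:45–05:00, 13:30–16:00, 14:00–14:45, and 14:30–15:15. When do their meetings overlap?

Merge the first list: 06:00–07:15, 11:00–16:15.
Merge the second list: 02:45–05:15, 13:30–16:00.
06:00–07:15: no overlap with the second set.
11:00–16:15 meets the second set on 13:30–16:00.

13:30–16:00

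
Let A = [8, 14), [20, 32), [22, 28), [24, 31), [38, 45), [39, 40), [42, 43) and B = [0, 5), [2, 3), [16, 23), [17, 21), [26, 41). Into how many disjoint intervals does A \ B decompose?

3

A, merged: [8, 14), [20, 32), [38, 45).
B, merged: [0, 5), [16, 23), [26, 41).
A \ B = [8, 14), [23, 26), [41, 45).
That is 3 disjoint pieces.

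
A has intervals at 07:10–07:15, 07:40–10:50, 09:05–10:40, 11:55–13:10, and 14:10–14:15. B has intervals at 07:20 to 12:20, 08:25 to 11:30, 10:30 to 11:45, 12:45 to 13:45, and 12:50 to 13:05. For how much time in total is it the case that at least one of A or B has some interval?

First set merges to 07:10-07:15, 07:40-10:50, 11:55-13:10, 14:10-14:15.
Second set merges to 07:20-12:20, 12:45-13:45.
A ∪ B = 07:10-07:15, 07:20-13:45, 14:10-14:15.
Total: 5 min + 6 h 25 min + 5 min = 6 h 35 min.

6 h 35 min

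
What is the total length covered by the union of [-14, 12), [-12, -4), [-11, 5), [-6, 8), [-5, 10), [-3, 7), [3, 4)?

Merged: [-14, 12).
Length: 26.

26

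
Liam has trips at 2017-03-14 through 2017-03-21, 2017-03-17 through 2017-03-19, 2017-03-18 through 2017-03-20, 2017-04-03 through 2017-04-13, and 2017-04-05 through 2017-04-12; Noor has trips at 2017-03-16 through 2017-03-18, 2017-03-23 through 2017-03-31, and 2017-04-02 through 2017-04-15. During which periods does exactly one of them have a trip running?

2017-03-14 through 2017-03-15, 2017-03-19 through 2017-03-21, 2017-03-23 through 2017-03-31, 2017-04-02 through 2017-04-02, 2017-04-14 through 2017-04-15

A, merged: 2017-03-14 through 2017-03-21, 2017-04-03 through 2017-04-13.
A but not B: 2017-03-14 through 2017-03-15, 2017-03-19 through 2017-03-21.
B but not A: 2017-03-23 through 2017-03-31, 2017-04-02 through 2017-04-02, 2017-04-14 through 2017-04-15.
Combining gives A △ B.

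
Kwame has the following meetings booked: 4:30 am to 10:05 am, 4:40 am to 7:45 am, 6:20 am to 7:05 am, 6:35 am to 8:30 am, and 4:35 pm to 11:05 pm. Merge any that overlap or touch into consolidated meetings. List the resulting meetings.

4:40 am-7:45 am overlaps/touches 4:30 am-10:05 am → extend to 4:30 am-10:05 am.
6:20 am-7:05 am overlaps/touches 4:30 am-10:05 am → extend to 4:30 am-10:05 am.
6:35 am-8:30 am overlaps/touches 4:30 am-10:05 am → extend to 4:30 am-10:05 am.
4:35 pm-11:05 pm is disjoint → start new block.

4:30 am-10:05 am, 4:35 pm-11:05 pm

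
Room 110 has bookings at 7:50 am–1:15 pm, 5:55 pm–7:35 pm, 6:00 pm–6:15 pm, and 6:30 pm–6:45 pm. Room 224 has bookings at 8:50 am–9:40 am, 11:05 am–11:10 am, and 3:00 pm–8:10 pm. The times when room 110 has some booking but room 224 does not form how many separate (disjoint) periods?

First set merges to 7:50 am-1:15 pm, 5:55 pm-7:35 pm.
A \ B = 7:50 am-8:50 am, 9:40 am-11:05 am, 11:10 am-1:15 pm.
That is 3 disjoint pieces.

3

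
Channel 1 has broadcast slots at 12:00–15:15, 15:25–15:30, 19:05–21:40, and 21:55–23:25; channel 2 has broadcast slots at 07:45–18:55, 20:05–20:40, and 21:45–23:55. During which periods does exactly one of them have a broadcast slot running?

07:45-12:00, 15:15-15:25, 15:30-18:55, 19:05-20:05, 20:40-21:40, 21:45-21:55, 23:25-23:55

Only in the first: 19:05-20:05, 20:40-21:40.
Only in the second: 07:45-12:00, 15:15-15:25, 15:30-18:55, 21:45-21:55, 23:25-23:55.
Together these are the periods covered by exactly one.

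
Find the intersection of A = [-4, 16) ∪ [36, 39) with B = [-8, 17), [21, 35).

[-4, 16)

[-4, 16) meets the second set on [-4, 16).
[36, 39): no overlap with the second set.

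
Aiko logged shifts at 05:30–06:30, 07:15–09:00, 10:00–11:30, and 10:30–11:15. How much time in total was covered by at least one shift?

4 h 15 min

Merged: 05:30–06:30, 07:15–09:00, 10:00–11:30.
Lengths: 1 h + 1 h 45 min + 1 h 30 min = 4 h 15 min.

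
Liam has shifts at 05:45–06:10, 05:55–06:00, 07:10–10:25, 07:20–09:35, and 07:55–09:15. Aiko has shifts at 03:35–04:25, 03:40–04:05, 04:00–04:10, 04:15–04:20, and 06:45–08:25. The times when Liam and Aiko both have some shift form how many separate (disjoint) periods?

1

First set merges to 05:45-06:10, 07:10-10:25.
Second set merges to 03:35-04:25, 06:45-08:25.
A ∩ B = 07:10-08:25.
That is 1 disjoint piece.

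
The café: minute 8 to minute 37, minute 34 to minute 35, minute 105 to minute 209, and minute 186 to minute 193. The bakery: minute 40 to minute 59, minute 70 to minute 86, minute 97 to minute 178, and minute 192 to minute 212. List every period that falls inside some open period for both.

minute 105 to minute 178, minute 192 to minute 209

A, merged: minute 8 to minute 37, minute 105 to minute 209.
minute 8 to minute 37 meets no B interval.
minute 105 to minute 209 ∩ B → minute 105 to minute 178, minute 192 to minute 209.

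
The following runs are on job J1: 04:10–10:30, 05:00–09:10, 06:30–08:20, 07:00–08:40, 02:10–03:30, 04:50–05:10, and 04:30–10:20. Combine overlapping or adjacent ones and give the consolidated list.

02:10–03:30, 04:10–10:30

Sort by start: 02:10–03:30, 04:10–10:30, 04:30–10:20, 04:50–05:10, 05:00–09:10, 06:30–08:20, 07:00–08:40.
04:10–10:30 is disjoint → start new block.
04:30–10:20 overlaps/touches 04:10–10:30 → extend to 04:10–10:30.
04:50–05:10 overlaps/touches 04:10–10:30 → extend to 04:10–10:30.
05:00–09:10 overlaps/touches 04:10–10:30 → extend to 04:10–10:30.
06:30–08:20 overlaps/touches 04:10–10:30 → extend to 04:10–10:30.
07:00–08:40 overlaps/touches 04:10–10:30 → extend to 04:10–10:30.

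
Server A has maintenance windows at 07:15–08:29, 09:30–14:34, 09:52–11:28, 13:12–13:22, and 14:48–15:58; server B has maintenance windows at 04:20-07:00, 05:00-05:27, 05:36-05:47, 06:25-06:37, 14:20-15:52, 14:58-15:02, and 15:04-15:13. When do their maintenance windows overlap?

14:20-14:34, 14:48-15:52

A, merged: 07:15-08:29, 09:30-14:34, 14:48-15:58.
B, merged: 04:20-07:00, 14:20-15:52.
07:15-08:29: no overlap with the second set.
09:30-14:34 meets the second set on 14:20-14:34.
14:48-15:58 meets the second set on 14:48-15:52.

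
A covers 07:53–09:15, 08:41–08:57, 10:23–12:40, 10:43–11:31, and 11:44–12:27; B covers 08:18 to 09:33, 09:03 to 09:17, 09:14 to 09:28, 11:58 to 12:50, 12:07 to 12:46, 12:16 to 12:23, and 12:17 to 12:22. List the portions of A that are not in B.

07:53–08:18, 10:23–11:58

First set merges to 07:53–09:15, 10:23–12:40.
Second set merges to 08:18–09:33, 11:58–12:50.
07:53–09:15 \ B = 07:53–08:18.
10:23–12:40 \ B = 10:23–11:58.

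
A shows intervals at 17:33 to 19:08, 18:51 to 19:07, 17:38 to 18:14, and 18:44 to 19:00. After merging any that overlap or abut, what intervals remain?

Sort by start: 17:33-19:08, 17:38-18:14, 18:44-19:00, 18:51-19:07.
17:38-18:14 overlaps/touches 17:33-19:08 → extend to 17:33-19:08.
18:44-19:00 overlaps/touches 17:33-19:08 → extend to 17:33-19:08.
18:51-19:07 overlaps/touches 17:33-19:08 → extend to 17:33-19:08.

17:33-19:08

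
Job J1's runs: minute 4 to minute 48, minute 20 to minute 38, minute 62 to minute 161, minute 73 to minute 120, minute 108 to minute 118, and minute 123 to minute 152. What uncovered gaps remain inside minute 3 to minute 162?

minute 3 to minute 4, minute 48 to minute 62, minute 161 to minute 162

The merged coverage is minute 4 to minute 48, minute 62 to minute 161.
Uncovered inside minute 3 to minute 162: minute 3 to minute 4, minute 48 to minute 62, minute 161 to minute 162.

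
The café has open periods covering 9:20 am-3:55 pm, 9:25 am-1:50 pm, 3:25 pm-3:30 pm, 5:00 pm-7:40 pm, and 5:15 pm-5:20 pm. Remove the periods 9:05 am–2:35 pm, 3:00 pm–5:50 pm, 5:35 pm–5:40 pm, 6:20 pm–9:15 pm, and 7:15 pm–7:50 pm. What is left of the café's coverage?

A, merged: 9:20 am–3:55 pm, 5:00 pm–7:40 pm.
B, merged: 9:05 am–2:35 pm, 3:00 pm–5:50 pm, 6:20 pm–9:15 pm.
9:20 am–3:55 pm with B removed leaves 2:35 pm–3:00 pm.
5:00 pm–7:40 pm with B removed leaves 5:50 pm–6:20 pm.

2:35 pm–3:00 pm, 5:50 pm–6:20 pm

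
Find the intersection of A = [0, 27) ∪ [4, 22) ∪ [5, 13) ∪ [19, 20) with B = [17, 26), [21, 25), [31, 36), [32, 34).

[17, 26)

A, merged: [0, 27).
B, merged: [17, 26), [31, 36).
[0, 27) meets the second set on [17, 26).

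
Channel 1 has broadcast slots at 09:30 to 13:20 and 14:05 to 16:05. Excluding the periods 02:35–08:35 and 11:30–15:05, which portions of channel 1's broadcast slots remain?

09:30–13:20 with B removed leaves 09:30–11:30.
14:05–16:05 with B removed leaves 15:05–16:05.

09:30–11:30, 15:05–16:05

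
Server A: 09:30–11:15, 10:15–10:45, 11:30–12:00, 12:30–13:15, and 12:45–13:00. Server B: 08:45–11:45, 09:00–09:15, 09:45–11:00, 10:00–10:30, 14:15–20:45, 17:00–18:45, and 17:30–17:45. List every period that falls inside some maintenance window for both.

09:30-11:15, 11:30-11:45

A, merged: 09:30-11:15, 11:30-12:00, 12:30-13:15.
B, merged: 08:45-11:45, 14:15-20:45.
09:30-11:15 overlaps B on 09:30-11:15.
11:30-12:00 overlaps B on 11:30-11:45.
12:30-13:15 falls entirely outside B.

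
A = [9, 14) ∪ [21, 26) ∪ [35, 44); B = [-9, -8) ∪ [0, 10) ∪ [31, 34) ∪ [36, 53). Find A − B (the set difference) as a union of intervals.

[10, 14) ∪ [21, 26) ∪ [35, 36)

[9, 14) minus B → [10, 14).
[21, 26): no B overlap → unchanged.
[35, 44) minus B → [35, 36).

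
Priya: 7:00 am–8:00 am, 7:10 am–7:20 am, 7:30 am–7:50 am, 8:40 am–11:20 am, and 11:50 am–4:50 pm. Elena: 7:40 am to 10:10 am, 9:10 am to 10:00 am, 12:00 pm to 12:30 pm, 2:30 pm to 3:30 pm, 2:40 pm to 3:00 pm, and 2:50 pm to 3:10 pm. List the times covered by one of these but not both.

7:00 am-7:40 am, 8:00 am-8:40 am, 10:10 am-11:20 am, 11:50 am-12:00 pm, 12:30 pm-2:30 pm, 3:30 pm-4:50 pm

Merge the first list: 7:00 am-8:00 am, 8:40 am-11:20 am, 11:50 am-4:50 pm.
Merge the second list: 7:40 am-10:10 am, 12:00 pm-12:30 pm, 2:30 pm-3:30 pm.
Only in the first: 7:00 am-7:40 am, 10:10 am-11:20 am, 11:50 am-12:00 pm, 12:30 pm-2:30 pm, 3:30 pm-4:50 pm.
Only in the second: 8:00 am-8:40 am.
Together these are the periods covered by exactly one.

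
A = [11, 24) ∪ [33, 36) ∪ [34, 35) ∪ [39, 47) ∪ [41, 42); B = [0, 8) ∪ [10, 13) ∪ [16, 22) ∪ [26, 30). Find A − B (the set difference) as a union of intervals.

Merge the first list: [11, 24), [33, 36), [39, 47).
[11, 24) \ B = [13, 16), [22, 24).
[33, 36): nothing removed.
[39, 47): nothing removed.

[13, 16) ∪ [22, 24) ∪ [33, 36) ∪ [39, 47)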